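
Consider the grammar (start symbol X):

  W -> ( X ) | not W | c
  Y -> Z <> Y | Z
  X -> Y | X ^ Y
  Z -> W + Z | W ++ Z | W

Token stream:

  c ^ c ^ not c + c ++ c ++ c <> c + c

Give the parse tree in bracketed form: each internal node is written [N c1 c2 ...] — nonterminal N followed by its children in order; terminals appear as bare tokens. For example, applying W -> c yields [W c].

[X [X [X [Y [Z [W c]]]] ^ [Y [Z [W c]]]] ^ [Y [Z [W not [W c]] + [Z [W c] ++ [Z [W c] ++ [Z [W c]]]]] <> [Y [Z [W c] + [Z [W c]]]]]]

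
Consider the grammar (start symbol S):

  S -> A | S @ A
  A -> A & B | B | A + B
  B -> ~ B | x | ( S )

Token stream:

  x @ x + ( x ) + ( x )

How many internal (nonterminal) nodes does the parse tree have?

[S [S [A [B x]]] @ [A [A [A [B x]] + [B ( [S [A [B x]]] )]] + [B ( [S [A [B x]]] )]]]

16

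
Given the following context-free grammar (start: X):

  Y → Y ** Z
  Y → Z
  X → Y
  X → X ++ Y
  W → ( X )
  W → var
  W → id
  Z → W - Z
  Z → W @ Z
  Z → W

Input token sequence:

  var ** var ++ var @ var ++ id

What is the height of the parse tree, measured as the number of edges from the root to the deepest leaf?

7

[X [X [X [Y [Y [Z [W var]]] ** [Z [W var]]]] ++ [Y [Z [W var] @ [Z [W var]]]]] ++ [Y [Z [W id]]]]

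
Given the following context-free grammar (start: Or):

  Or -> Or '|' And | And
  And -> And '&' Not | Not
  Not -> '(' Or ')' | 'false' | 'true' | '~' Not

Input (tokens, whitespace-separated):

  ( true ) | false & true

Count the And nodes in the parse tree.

4

[Or [Or [And [Not ( [Or [And [Not true]]] )]]] | [And [And [Not false]] & [Not true]]]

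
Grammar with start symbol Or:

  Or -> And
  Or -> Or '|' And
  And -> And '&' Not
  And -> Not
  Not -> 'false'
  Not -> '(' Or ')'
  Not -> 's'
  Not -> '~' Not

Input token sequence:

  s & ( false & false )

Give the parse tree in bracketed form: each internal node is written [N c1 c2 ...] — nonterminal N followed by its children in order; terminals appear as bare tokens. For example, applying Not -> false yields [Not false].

[Or [And [And [Not s]] & [Not ( [Or [And [And [Not false]] & [Not false]]] )]]]

Or
And
And & Not
Not & Not
s & Not
s & ( Or )
s & ( And )
s & ( And & Not )
s & ( Not & Not )
s & ( false & Not )
s & ( false & false )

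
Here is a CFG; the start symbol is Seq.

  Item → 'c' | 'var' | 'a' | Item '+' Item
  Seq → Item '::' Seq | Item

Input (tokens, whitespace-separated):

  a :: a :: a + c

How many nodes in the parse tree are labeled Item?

[Seq [Item a] :: [Seq [Item a] :: [Seq [Item [Item a] + [Item c]]]]]

5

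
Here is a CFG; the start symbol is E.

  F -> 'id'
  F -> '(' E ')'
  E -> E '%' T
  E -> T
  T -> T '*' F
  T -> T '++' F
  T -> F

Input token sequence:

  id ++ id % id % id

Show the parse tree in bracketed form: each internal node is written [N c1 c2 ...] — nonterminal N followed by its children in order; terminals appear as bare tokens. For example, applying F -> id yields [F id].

[E [E [E [T [T [F id]] ++ [F id]]] % [T [F id]]] % [T [F id]]]

E
E % T
E % T % T
T % T % T
T ++ F % T % T
F ++ F % T % T
id ++ F % T % T
id ++ id % T % T
id ++ id % F % T
id ++ id % id % T
id ++ id % id % F
id ++ id % id % id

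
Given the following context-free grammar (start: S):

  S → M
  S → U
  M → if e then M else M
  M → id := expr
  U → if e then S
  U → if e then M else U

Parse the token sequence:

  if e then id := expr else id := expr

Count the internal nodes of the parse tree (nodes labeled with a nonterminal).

[S [M if e then [M id := expr] else [M id := expr]]]

4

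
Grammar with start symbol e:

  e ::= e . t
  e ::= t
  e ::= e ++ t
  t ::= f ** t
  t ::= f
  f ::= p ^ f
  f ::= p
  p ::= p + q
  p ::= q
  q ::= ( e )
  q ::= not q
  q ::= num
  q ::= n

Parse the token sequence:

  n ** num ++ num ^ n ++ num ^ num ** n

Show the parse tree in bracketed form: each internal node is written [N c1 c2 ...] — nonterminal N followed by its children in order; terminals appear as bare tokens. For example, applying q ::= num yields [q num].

[e [e [e [t [f [p [q n]]] ** [t [f [p [q num]]]]]] ++ [t [f [p [q num]] ^ [f [p [q n]]]]]] ++ [t [f [p [q num]] ^ [f [p [q num]]]] ** [t [f [p [q n]]]]]]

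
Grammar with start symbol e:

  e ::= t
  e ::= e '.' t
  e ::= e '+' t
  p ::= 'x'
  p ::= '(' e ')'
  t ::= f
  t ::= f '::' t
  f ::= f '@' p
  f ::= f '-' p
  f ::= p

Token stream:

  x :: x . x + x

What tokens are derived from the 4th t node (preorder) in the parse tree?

x

[e [e [e [t [f [p x]] :: [t [f [p x]]]]] . [t [f [p x]]]] + [t [f [p x]]]]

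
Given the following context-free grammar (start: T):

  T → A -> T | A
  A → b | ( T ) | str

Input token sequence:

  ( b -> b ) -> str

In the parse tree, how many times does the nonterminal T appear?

[T [A ( [T [A b] -> [T [A b]]] )] -> [T [A str]]]

4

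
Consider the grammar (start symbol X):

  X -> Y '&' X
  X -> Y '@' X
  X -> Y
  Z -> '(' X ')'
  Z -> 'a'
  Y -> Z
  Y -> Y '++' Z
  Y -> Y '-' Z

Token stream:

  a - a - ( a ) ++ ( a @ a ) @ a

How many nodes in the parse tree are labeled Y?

8

[X [Y [Y [Y [Y [Z a]] - [Z a]] - [Z ( [X [Y [Z a]]] )]] ++ [Z ( [X [Y [Z a]] @ [X [Y [Z a]]]] )]] @ [X [Y [Z a]]]]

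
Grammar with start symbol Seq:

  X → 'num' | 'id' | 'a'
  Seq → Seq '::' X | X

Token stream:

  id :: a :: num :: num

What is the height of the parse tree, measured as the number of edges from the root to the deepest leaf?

[Seq [Seq [Seq [Seq [X id]] :: [X a]] :: [X num]] :: [X num]]

5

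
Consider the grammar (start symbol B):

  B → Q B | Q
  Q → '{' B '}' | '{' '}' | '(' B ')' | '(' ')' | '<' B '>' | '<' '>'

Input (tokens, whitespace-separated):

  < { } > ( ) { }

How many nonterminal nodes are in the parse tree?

[B [Q < [B [Q { }]] >] [B [Q ( )] [B [Q { }]]]]

8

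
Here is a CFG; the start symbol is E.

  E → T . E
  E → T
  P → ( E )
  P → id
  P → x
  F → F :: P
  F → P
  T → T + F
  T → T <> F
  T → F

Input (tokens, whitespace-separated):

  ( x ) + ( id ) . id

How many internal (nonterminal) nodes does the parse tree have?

19

[E [T [T [F [P ( [E [T [F [P x]]]] )]]] + [F [P ( [E [T [F [P id]]]] )]]] . [E [T [F [P id]]]]]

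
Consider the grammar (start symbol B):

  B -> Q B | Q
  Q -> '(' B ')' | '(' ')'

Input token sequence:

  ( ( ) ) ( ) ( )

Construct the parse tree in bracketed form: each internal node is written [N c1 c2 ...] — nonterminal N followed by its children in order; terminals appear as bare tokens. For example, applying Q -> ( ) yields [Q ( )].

[B [Q ( [B [Q ( )]] )] [B [Q ( )] [B [Q ( )]]]]

B
Q B
( B ) B
( Q ) B
( ( ) ) B
( ( ) ) Q B
( ( ) ) ( ) B
( ( ) ) ( ) Q
( ( ) ) ( ) ( )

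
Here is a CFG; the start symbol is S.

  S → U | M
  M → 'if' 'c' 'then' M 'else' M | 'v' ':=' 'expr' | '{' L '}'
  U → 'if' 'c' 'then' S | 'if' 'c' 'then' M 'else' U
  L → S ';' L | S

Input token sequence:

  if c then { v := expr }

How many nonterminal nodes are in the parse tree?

[S [U if c then [S [M { [L [S [M v := expr]]] }]]]]

7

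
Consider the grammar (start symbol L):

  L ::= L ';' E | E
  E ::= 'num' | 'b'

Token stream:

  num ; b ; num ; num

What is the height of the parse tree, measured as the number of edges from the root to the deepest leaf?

5

[L [L [L [L [E num]] ; [E b]] ; [E num]] ; [E num]]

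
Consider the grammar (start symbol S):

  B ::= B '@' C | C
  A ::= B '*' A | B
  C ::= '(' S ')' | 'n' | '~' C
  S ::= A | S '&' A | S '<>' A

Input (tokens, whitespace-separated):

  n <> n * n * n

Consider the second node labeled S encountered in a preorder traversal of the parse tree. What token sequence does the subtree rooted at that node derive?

n

[S [S [A [B [C n]]]] <> [A [B [C n]] * [A [B [C n]] * [A [B [C n]]]]]]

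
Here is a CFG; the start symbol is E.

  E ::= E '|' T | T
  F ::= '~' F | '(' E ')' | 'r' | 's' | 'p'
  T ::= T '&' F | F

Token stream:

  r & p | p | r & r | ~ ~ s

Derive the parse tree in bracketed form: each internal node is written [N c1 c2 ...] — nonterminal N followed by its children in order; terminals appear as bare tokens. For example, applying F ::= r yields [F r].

E
E | T
E | T | T
E | T | T | T
T | T | T | T
T & F | T | T | T
F & F | T | T | T
r & F | T | T | T
r & p | T | T | T
r & p | F | T | T
r & p | p | T | T
r & p | p | T & F | T
r & p | p | F & F | T
r & p | p | r & F | T
r & p | p | r & r | T
r & p | p | r & r | F
r & p | p | r & r | ~ F
r & p | p | r & r | ~ ~ F
r & p | p | r & r | ~ ~ s

[E [E [E [E [T [T [F r]] & [F p]]] | [T [F p]]] | [T [T [F r]] & [F r]]] | [T [F ~ [F ~ [F s]]]]]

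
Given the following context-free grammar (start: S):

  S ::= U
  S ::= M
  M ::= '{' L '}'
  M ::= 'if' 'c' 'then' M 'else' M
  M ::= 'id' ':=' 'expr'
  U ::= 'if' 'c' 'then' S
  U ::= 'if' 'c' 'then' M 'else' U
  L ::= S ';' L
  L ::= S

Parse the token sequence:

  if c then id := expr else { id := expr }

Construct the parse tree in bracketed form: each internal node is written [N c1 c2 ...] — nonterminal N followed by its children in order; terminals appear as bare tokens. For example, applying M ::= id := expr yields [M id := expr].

S
M
if c then M else M
if c then id := expr else M
if c then id := expr else { L }
if c then id := expr else { S }
if c then id := expr else { M }
if c then id := expr else { id := expr }

[S [M if c then [M id := expr] else [M { [L [S [M id := expr]]] }]]]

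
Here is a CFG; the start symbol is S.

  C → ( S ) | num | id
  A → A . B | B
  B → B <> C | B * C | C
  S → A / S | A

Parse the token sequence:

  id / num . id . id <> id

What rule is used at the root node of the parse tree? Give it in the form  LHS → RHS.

[S [A [B [C id]]] / [S [A [A [A [B [C num]]] . [B [C id]]] . [B [B [C id]] <> [C id]]]]]

S → A / S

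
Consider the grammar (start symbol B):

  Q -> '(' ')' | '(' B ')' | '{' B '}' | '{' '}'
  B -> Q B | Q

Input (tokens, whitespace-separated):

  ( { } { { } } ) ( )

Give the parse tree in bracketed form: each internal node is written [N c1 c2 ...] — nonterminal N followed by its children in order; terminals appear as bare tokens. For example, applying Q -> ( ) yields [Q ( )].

[B [Q ( [B [Q { }] [B [Q { [B [Q { }]] }]]] )] [B [Q ( )]]]

B
Q B
( B ) B
( Q B ) B
( { } B ) B
( { } Q ) B
( { } { B } ) B
( { } { Q } ) B
( { } { { } } ) B
( { } { { } } ) Q
( { } { { } } ) ( )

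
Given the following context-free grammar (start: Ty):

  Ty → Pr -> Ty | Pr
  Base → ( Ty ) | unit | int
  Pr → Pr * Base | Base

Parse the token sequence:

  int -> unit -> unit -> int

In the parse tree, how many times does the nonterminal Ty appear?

4

[Ty [Pr [Base int]] -> [Ty [Pr [Base unit]] -> [Ty [Pr [Base unit]] -> [Ty [Pr [Base int]]]]]]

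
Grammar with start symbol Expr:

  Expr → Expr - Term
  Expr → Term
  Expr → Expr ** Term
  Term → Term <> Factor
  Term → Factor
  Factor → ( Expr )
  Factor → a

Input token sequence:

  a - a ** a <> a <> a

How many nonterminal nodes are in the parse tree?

13

[Expr [Expr [Expr [Term [Factor a]]] - [Term [Factor a]]] ** [Term [Term [Term [Factor a]] <> [Factor a]] <> [Factor a]]]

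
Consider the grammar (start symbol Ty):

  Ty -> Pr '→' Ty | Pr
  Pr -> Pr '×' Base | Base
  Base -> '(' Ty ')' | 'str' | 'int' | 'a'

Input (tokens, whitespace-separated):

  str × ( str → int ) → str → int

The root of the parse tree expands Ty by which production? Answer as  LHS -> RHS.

Ty -> Pr '→' Ty

[Ty [Pr [Pr [Base str]] × [Base ( [Ty [Pr [Base str]] → [Ty [Pr [Base int]]]] )]] → [Ty [Pr [Base str]] → [Ty [Pr [Base int]]]]]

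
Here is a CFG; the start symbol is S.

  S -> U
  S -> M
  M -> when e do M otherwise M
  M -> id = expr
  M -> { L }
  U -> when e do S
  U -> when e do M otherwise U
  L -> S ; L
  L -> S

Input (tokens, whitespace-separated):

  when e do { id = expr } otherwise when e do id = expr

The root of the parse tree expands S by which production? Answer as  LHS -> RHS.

[S [U when e do [M { [L [S [M id = expr]]] }] otherwise [U when e do [S [M id = expr]]]]]

S -> U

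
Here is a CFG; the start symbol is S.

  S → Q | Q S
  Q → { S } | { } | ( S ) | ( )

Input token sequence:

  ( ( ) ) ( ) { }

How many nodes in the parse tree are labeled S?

4

[S [Q ( [S [Q ( )]] )] [S [Q ( )] [S [Q { }]]]]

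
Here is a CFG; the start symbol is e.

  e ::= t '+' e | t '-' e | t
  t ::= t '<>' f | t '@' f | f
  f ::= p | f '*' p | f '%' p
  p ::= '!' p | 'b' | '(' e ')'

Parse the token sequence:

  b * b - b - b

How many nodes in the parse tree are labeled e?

3

[e [t [f [f [p b]] * [p b]]] - [e [t [f [p b]]] - [e [t [f [p b]]]]]]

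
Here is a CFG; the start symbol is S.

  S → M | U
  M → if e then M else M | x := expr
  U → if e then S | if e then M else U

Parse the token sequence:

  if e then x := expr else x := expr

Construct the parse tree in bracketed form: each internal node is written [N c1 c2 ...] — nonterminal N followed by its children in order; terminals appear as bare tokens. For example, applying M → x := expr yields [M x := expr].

S
M
if e then M else M
if e then x := expr else M
if e then x := expr else x := expr

[S [M if e then [M x := expr] else [M x := expr]]]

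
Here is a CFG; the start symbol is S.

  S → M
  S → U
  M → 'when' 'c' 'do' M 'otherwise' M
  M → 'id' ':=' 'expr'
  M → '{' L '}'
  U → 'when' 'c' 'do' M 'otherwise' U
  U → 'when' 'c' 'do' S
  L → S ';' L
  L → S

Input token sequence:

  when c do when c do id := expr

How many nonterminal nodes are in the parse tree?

6

[S [U when c do [S [U when c do [S [M id := expr]]]]]]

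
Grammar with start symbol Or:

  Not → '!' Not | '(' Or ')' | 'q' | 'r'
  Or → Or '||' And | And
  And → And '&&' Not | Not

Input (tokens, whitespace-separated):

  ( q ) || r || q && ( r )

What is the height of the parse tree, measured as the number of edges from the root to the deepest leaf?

[Or [Or [Or [And [Not ( [Or [And [Not q]]] )]]] || [And [Not r]]] || [And [And [Not q]] && [Not ( [Or [And [Not r]]] )]]]

8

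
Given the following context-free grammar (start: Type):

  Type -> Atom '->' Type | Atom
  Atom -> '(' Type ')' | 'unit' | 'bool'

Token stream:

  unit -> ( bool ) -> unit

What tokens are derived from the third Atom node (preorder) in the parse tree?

[Type [Atom unit] -> [Type [Atom ( [Type [Atom bool]] )] -> [Type [Atom unit]]]]

bool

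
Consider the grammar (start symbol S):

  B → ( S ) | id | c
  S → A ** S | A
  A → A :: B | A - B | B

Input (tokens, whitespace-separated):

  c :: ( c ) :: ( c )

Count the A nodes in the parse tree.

5

[S [A [A [A [B c]] :: [B ( [S [A [B c]]] )]] :: [B ( [S [A [B c]]] )]]]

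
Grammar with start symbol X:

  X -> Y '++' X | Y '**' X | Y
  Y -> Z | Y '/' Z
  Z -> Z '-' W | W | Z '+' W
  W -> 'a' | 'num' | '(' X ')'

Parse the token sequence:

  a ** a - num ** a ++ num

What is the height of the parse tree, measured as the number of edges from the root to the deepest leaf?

7

[X [Y [Z [W a]]] ** [X [Y [Z [Z [W a]] - [W num]]] ** [X [Y [Z [W a]]] ++ [X [Y [Z [W num]]]]]]]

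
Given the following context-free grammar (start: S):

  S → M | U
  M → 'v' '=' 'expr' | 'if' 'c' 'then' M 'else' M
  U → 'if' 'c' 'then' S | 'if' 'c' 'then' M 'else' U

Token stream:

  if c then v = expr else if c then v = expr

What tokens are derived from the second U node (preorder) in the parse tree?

[S [U if c then [M v = expr] else [U if c then [S [M v = expr]]]]]

if c then v = expr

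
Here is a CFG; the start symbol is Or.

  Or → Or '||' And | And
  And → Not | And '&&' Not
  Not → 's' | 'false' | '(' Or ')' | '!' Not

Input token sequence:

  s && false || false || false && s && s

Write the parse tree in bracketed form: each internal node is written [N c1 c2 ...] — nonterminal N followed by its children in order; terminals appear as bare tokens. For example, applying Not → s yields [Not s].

[Or [Or [Or [And [And [Not s]] && [Not false]]] || [And [Not false]]] || [And [And [And [Not false]] && [Not s]] && [Not s]]]

Or
Or || And
Or || And || And
And || And || And
And && Not || And || And
Not && Not || And || And
s && Not || And || And
s && false || And || And
s && false || Not || And
s && false || false || And
s && false || false || And && Not
s && false || false || And && Not && Not
s && false || false || Not && Not && Not
s && false || false || false && Not && Not
s && false || false || false && s && Not
s && false || false || false && s && s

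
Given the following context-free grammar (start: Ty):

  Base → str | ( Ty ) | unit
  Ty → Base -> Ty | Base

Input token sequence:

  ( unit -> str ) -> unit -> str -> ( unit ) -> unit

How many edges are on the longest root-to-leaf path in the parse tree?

[Ty [Base ( [Ty [Base unit] -> [Ty [Base str]]] )] -> [Ty [Base unit] -> [Ty [Base str] -> [Ty [Base ( [Ty [Base unit]] )] -> [Ty [Base unit]]]]]]

7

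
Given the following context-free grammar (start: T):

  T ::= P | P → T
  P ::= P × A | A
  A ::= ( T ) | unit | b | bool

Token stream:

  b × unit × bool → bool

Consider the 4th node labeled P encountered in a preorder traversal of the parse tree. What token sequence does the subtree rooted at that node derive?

[T [P [P [P [A b]] × [A unit]] × [A bool]] → [T [P [A bool]]]]

bool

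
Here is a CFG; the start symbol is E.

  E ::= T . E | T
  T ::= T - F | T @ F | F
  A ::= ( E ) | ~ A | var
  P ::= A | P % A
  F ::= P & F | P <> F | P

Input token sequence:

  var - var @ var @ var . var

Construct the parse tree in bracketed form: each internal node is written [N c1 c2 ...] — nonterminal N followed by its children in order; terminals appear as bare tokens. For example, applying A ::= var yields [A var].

E
T . E
T @ F . E
T @ F @ F . E
T - F @ F @ F . E
F - F @ F @ F . E
P - F @ F @ F . E
A - F @ F @ F . E
var - F @ F @ F . E
var - P @ F @ F . E
var - A @ F @ F . E
var - var @ F @ F . E
var - var @ P @ F . E
var - var @ A @ F . E
var - var @ var @ F . E
var - var @ var @ P . E
var - var @ var @ A . E
var - var @ var @ var . E
var - var @ var @ var . T
var - var @ var @ var . F
var - var @ var @ var . P
var - var @ var @ var . A
var - var @ var @ var . var

[E [T [T [T [T [F [P [A var]]]] - [F [P [A var]]]] @ [F [P [A var]]]] @ [F [P [A var]]]] . [E [T [F [P [A var]]]]]]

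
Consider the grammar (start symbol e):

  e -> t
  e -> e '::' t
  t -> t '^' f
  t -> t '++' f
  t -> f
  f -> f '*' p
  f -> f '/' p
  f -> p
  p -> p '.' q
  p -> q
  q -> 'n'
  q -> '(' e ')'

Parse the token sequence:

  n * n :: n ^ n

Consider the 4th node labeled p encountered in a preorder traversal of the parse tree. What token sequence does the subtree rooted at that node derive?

n

[e [e [t [f [f [p [q n]]] * [p [q n]]]]] :: [t [t [f [p [q n]]]] ^ [f [p [q n]]]]]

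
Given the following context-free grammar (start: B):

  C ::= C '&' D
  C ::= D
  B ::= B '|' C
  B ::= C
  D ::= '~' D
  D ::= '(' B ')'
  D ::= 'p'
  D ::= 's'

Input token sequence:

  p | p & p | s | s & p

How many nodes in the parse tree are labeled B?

4

[B [B [B [B [C [D p]]] | [C [C [D p]] & [D p]]] | [C [D s]]] | [C [C [D s]] & [D p]]]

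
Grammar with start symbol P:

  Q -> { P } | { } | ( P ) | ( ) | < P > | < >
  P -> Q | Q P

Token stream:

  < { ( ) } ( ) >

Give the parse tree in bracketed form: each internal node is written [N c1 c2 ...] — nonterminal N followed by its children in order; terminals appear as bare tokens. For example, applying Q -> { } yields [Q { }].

P
Q
< P >
< Q P >
< { P } P >
< { Q } P >
< { ( ) } P >
< { ( ) } Q >
< { ( ) } ( ) >

[P [Q < [P [Q { [P [Q ( )]] }] [P [Q ( )]]] >]]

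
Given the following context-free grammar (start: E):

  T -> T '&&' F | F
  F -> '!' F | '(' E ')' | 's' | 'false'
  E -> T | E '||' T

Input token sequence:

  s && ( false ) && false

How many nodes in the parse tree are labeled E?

[E [T [T [T [F s]] && [F ( [E [T [F false]]] )]] && [F false]]]

2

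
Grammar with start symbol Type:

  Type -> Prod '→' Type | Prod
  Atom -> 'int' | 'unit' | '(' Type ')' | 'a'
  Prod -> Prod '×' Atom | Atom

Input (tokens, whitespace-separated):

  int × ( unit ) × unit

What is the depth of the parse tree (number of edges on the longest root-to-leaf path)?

[Type [Prod [Prod [Prod [Atom int]] × [Atom ( [Type [Prod [Atom unit]]] )]] × [Atom unit]]]

7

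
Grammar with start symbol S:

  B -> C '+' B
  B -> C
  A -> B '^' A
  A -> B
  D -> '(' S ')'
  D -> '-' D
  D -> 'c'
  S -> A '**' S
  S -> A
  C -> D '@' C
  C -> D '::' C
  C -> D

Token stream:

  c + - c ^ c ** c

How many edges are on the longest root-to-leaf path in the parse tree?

7

[S [A [B [C [D c]] + [B [C [D - [D c]]]]] ^ [A [B [C [D c]]]]] ** [S [A [B [C [D c]]]]]]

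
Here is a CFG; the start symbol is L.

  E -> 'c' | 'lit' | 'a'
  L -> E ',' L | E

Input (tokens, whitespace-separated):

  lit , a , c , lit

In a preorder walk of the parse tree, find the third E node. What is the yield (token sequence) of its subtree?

[L [E lit] , [L [E a] , [L [E c] , [L [E lit]]]]]

c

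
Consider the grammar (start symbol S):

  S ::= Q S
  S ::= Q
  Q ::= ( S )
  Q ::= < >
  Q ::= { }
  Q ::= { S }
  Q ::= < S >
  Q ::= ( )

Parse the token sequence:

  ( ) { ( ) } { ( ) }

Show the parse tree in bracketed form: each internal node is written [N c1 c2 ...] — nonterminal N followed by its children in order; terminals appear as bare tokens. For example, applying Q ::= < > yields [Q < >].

[S [Q ( )] [S [Q { [S [Q ( )]] }] [S [Q { [S [Q ( )]] }]]]]

S
Q S
( ) S
( ) Q S
( ) { S } S
( ) { Q } S
( ) { ( ) } S
( ) { ( ) } Q
( ) { ( ) } { S }
( ) { ( ) } { Q }
( ) { ( ) } { ( ) }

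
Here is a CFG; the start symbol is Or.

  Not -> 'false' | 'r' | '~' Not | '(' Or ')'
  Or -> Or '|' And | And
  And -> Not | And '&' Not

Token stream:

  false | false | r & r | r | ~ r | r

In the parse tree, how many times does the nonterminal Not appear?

[Or [Or [Or [Or [Or [Or [And [Not false]]] | [And [Not false]]] | [And [And [Not r]] & [Not r]]] | [And [Not r]]] | [And [Not ~ [Not r]]]] | [And [Not r]]]

8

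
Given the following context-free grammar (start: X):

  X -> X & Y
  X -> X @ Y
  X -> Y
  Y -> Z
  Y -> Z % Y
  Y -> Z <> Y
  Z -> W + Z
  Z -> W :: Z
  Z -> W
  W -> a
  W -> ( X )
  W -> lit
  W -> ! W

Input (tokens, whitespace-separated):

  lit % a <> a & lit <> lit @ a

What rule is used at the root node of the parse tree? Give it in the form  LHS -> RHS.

[X [X [X [Y [Z [W lit]] % [Y [Z [W a]] <> [Y [Z [W a]]]]]] & [Y [Z [W lit]] <> [Y [Z [W lit]]]]] @ [Y [Z [W a]]]]

X -> X @ Y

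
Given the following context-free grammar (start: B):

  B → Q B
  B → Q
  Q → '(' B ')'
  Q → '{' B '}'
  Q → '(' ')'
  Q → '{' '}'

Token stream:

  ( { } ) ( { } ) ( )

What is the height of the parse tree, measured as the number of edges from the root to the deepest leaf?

[B [Q ( [B [Q { }]] )] [B [Q ( [B [Q { }]] )] [B [Q ( )]]]]

5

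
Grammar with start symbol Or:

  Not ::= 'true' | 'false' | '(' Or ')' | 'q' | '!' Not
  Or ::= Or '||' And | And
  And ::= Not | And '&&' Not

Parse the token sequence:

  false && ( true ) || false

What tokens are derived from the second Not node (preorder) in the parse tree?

[Or [Or [And [And [Not false]] && [Not ( [Or [And [Not true]]] )]]] || [And [Not false]]]

( true )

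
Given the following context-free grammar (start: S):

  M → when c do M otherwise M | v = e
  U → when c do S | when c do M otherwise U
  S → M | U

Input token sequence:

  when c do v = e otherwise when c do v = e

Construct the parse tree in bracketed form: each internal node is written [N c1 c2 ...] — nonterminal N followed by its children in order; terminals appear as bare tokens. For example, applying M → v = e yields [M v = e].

[S [U when c do [M v = e] otherwise [U when c do [S [M v = e]]]]]

S
U
when c do M otherwise U
when c do v = e otherwise U
when c do v = e otherwise when c do S
when c do v = e otherwise when c do M
when c do v = e otherwise when c do v = e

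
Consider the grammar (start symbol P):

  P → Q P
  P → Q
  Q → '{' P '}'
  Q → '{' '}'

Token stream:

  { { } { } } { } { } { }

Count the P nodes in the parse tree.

[P [Q { [P [Q { }] [P [Q { }]]] }] [P [Q { }] [P [Q { }] [P [Q { }]]]]]

6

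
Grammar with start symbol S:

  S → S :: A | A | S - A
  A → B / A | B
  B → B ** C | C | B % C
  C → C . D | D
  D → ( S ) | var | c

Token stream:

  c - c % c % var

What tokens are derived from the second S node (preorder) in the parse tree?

c

[S [S [A [B [C [D c]]]]] - [A [B [B [B [C [D c]]] % [C [D c]]] % [C [D var]]]]]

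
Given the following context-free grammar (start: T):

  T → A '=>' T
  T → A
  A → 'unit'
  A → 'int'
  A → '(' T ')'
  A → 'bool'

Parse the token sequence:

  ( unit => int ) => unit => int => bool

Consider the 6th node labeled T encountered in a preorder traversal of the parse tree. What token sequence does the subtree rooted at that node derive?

[T [A ( [T [A unit] => [T [A int]]] )] => [T [A unit] => [T [A int] => [T [A bool]]]]]

bool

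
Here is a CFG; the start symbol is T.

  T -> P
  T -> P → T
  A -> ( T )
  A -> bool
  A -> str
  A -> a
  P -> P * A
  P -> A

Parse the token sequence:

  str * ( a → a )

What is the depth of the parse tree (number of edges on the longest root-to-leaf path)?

7

[T [P [P [A str]] * [A ( [T [P [A a]] → [T [P [A a]]]] )]]]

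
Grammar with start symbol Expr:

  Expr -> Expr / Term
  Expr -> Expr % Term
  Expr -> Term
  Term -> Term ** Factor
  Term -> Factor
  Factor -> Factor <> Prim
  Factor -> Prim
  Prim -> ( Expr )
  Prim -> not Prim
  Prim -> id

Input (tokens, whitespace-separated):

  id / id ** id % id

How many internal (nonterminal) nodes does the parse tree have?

15

[Expr [Expr [Expr [Term [Factor [Prim id]]]] / [Term [Term [Factor [Prim id]]] ** [Factor [Prim id]]]] % [Term [Factor [Prim id]]]]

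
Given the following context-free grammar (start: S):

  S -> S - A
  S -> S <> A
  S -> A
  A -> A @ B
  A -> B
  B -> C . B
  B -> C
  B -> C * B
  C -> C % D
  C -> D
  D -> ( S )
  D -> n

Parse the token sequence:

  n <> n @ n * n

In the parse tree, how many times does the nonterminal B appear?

[S [S [A [B [C [D n]]]]] <> [A [A [B [C [D n]]]] @ [B [C [D n]] * [B [C [D n]]]]]]

4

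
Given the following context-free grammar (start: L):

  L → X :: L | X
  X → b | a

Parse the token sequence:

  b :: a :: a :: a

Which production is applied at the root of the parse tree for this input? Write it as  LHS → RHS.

L → X :: L

[L [X b] :: [L [X a] :: [L [X a] :: [L [X a]]]]]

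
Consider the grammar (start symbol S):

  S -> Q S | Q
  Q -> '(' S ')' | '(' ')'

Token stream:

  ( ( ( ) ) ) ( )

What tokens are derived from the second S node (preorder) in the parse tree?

[S [Q ( [S [Q ( [S [Q ( )]] )]] )] [S [Q ( )]]]

( ( ) )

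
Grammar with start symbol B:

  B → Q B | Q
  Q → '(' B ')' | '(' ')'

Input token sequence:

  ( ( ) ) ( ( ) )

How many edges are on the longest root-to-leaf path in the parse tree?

[B [Q ( [B [Q ( )]] )] [B [Q ( [B [Q ( )]] )]]]

5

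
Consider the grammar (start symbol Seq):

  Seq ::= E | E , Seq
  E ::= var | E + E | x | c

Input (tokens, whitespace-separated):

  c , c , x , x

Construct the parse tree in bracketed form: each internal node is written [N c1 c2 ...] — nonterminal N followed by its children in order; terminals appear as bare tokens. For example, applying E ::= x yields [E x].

[Seq [E c] , [Seq [E c] , [Seq [E x] , [Seq [E x]]]]]

Seq
E , Seq
c , Seq
c , E , Seq
c , c , Seq
c , c , E , Seq
c , c , x , Seq
c , c , x , E
c , c , x , x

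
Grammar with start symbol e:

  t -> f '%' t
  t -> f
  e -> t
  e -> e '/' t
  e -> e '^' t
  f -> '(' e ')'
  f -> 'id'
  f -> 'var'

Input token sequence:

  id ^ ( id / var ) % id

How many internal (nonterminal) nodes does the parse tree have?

[e [e [t [f id]]] ^ [t [f ( [e [e [t [f id]]] / [t [f var]]] )] % [t [f id]]]]

14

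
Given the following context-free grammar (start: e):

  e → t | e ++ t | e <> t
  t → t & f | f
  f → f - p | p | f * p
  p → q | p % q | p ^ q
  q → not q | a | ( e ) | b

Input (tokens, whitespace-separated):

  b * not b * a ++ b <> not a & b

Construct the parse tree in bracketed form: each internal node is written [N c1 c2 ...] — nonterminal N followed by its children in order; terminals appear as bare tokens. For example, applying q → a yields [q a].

[e [e [e [t [f [f [f [p [q b]]] * [p [q not [q b]]]] * [p [q a]]]]] ++ [t [f [p [q b]]]]] <> [t [t [f [p [q not [q a]]]]] & [f [p [q b]]]]]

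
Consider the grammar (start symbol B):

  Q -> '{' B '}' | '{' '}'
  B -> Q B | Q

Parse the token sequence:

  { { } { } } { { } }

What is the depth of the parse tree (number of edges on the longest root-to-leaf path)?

[B [Q { [B [Q { }] [B [Q { }]]] }] [B [Q { [B [Q { }]] }]]]

5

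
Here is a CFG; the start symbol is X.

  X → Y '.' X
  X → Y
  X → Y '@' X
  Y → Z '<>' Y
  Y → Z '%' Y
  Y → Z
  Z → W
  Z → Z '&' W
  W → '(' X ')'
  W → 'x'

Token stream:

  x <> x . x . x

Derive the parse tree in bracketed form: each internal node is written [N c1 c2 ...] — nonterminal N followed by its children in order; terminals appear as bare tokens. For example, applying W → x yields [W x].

[X [Y [Z [W x]] <> [Y [Z [W x]]]] . [X [Y [Z [W x]]] . [X [Y [Z [W x]]]]]]

X
Y . X
Z <> Y . X
W <> Y . X
x <> Y . X
x <> Z . X
x <> W . X
x <> x . X
x <> x . Y . X
x <> x . Z . X
x <> x . W . X
x <> x . x . X
x <> x . x . Y
x <> x . x . Z
x <> x . x . W
x <> x . x . x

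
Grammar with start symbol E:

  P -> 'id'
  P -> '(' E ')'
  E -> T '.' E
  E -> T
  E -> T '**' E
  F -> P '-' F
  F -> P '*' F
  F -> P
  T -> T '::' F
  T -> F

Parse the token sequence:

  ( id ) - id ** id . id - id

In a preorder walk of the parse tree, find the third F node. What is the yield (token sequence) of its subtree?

id

[E [T [F [P ( [E [T [F [P id]]]] )] - [F [P id]]]] ** [E [T [F [P id]]] . [E [T [F [P id] - [F [P id]]]]]]]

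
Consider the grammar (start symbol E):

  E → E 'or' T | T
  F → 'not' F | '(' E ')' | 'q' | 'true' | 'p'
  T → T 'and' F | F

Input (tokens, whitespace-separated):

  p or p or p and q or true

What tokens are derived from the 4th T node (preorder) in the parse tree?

[E [E [E [E [T [F p]]] or [T [F p]]] or [T [T [F p]] and [F q]]] or [T [F true]]]

p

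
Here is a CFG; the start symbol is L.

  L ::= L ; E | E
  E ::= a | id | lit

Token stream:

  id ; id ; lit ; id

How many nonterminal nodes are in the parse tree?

[L [L [L [L [E id]] ; [E id]] ; [E lit]] ; [E id]]

8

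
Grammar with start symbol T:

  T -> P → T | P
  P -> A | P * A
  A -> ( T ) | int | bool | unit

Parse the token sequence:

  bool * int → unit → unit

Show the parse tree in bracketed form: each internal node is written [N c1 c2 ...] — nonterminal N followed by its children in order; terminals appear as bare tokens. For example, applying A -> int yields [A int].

[T [P [P [A bool]] * [A int]] → [T [P [A unit]] → [T [P [A unit]]]]]

T
P → T
P * A → T
A * A → T
bool * A → T
bool * int → T
bool * int → P → T
bool * int → A → T
bool * int → unit → T
bool * int → unit → P
bool * int → unit → A
bool * int → unit → unit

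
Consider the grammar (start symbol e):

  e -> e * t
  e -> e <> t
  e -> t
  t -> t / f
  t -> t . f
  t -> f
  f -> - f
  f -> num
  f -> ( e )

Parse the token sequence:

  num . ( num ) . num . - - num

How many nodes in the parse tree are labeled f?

7

[e [t [t [t [t [f num]] . [f ( [e [t [f num]]] )]] . [f num]] . [f - [f - [f num]]]]]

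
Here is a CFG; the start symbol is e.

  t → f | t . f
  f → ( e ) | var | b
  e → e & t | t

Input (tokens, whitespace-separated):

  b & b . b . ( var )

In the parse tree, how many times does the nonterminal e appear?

[e [e [t [f b]]] & [t [t [t [f b]] . [f b]] . [f ( [e [t [f var]]] )]]]

3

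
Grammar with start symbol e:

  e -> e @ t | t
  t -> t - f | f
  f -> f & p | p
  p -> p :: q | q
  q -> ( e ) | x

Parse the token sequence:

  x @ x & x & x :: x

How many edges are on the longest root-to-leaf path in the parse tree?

[e [e [t [f [p [q x]]]]] @ [t [f [f [f [p [q x]]] & [p [q x]]] & [p [p [q x]] :: [q x]]]]]

7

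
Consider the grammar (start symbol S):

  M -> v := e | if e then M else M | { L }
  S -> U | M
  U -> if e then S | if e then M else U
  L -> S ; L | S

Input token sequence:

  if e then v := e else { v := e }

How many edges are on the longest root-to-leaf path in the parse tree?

[S [M if e then [M v := e] else [M { [L [S [M v := e]]] }]]]

6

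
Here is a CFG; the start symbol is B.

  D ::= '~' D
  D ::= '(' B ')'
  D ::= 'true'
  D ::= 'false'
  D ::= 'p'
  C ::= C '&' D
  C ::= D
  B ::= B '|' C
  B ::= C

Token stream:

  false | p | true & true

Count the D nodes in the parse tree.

4

[B [B [B [C [D false]]] | [C [D p]]] | [C [C [D true]] & [D true]]]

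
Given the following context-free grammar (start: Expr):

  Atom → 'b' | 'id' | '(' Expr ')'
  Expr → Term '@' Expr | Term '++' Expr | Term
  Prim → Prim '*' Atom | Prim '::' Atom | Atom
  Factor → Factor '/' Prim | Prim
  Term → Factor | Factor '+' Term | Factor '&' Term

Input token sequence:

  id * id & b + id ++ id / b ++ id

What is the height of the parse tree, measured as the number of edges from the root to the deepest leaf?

[Expr [Term [Factor [Prim [Prim [Atom id]] * [Atom id]]] & [Term [Factor [Prim [Atom b]]] + [Term [Factor [Prim [Atom id]]]]]] ++ [Expr [Term [Factor [Factor [Prim [Atom id]]] / [Prim [Atom b]]]] ++ [Expr [Term [Factor [Prim [Atom id]]]]]]]

7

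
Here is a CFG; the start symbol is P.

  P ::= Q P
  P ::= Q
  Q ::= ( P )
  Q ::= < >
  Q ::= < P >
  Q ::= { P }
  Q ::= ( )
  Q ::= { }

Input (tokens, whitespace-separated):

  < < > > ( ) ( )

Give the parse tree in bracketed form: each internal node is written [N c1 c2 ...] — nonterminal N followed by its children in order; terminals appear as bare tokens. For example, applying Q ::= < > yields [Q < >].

[P [Q < [P [Q < >]] >] [P [Q ( )] [P [Q ( )]]]]

P
Q P
< P > P
< Q > P
< < > > P
< < > > Q P
< < > > ( ) P
< < > > ( ) Q
< < > > ( ) ( )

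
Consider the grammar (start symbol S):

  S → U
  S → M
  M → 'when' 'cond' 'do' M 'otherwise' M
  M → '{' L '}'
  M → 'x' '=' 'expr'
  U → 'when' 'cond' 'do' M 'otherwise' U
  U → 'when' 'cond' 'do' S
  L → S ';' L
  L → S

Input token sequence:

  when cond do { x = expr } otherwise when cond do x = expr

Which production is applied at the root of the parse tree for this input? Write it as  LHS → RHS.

S → U

[S [U when cond do [M { [L [S [M x = expr]]] }] otherwise [U when cond do [S [M x = expr]]]]]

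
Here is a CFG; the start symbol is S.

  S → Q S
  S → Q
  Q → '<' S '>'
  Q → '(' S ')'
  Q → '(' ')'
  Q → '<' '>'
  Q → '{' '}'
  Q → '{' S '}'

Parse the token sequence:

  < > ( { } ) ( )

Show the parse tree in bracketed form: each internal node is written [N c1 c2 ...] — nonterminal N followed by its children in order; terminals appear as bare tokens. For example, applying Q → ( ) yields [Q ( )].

[S [Q < >] [S [Q ( [S [Q { }]] )] [S [Q ( )]]]]

S
Q S
< > S
< > Q S
< > ( S ) S
< > ( Q ) S
< > ( { } ) S
< > ( { } ) Q
< > ( { } ) ( )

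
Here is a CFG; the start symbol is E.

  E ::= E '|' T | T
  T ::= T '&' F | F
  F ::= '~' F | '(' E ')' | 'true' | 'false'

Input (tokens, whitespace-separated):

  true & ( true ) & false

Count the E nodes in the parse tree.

2

[E [T [T [T [F true]] & [F ( [E [T [F true]]] )]] & [F false]]]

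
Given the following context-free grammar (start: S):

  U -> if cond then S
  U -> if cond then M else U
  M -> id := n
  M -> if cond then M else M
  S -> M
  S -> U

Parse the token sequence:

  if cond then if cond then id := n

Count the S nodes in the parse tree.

3

[S [U if cond then [S [U if cond then [S [M id := n]]]]]]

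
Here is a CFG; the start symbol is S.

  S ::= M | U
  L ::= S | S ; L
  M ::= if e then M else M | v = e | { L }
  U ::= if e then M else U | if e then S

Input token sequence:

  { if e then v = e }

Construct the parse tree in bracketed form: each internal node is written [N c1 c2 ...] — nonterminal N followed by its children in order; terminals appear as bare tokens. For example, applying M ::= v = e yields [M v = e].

[S [M { [L [S [U if e then [S [M v = e]]]]] }]]

S
M
{ L }
{ S }
{ U }
{ if e then S }
{ if e then M }
{ if e then v = e }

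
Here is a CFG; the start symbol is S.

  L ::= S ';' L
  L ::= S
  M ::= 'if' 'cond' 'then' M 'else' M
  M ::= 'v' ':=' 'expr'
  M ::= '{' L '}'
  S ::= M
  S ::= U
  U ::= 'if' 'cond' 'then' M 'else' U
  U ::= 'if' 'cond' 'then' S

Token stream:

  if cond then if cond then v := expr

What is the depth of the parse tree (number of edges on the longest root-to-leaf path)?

[S [U if cond then [S [U if cond then [S [M v := expr]]]]]]

6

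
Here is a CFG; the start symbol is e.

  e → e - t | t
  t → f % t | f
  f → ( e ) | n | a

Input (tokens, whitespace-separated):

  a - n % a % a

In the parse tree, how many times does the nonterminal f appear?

[e [e [t [f a]]] - [t [f n] % [t [f a] % [t [f a]]]]]

4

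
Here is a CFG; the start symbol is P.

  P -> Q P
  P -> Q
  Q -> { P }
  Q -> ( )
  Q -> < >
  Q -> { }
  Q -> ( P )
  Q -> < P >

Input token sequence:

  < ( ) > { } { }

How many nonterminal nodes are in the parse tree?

[P [Q < [P [Q ( )]] >] [P [Q { }] [P [Q { }]]]]

8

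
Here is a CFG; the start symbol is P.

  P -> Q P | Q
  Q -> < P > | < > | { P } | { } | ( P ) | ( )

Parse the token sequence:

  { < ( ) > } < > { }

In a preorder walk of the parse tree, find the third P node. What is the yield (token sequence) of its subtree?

( )

[P [Q { [P [Q < [P [Q ( )]] >]] }] [P [Q < >] [P [Q { }]]]]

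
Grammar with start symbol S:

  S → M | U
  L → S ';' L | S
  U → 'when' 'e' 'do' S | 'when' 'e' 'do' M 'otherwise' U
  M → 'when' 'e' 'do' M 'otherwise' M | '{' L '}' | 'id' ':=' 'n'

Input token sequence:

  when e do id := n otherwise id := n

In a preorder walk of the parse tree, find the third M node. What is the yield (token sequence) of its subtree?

id := n

[S [M when e do [M id := n] otherwise [M id := n]]]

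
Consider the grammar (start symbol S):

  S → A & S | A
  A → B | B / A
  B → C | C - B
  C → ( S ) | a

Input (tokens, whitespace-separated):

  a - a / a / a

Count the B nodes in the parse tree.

[S [A [B [C a] - [B [C a]]] / [A [B [C a]] / [A [B [C a]]]]]]

4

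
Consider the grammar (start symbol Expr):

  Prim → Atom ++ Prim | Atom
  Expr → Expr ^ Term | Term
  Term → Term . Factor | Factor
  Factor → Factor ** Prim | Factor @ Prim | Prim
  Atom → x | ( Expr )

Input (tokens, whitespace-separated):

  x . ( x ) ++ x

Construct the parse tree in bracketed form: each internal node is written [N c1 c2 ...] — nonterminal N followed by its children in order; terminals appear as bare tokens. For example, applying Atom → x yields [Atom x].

[Expr [Term [Term [Factor [Prim [Atom x]]]] . [Factor [Prim [Atom ( [Expr [Term [Factor [Prim [Atom x]]]]] )] ++ [Prim [Atom x]]]]]]

Expr
Term
Term . Factor
Factor . Factor
Prim . Factor
Atom . Factor
x . Factor
x . Prim
x . Atom ++ Prim
x . ( Expr ) ++ Prim
x . ( Term ) ++ Prim
x . ( Factor ) ++ Prim
x . ( Prim ) ++ Prim
x . ( Atom ) ++ Prim
x . ( x ) ++ Prim
x . ( x ) ++ Atom
x . ( x ) ++ x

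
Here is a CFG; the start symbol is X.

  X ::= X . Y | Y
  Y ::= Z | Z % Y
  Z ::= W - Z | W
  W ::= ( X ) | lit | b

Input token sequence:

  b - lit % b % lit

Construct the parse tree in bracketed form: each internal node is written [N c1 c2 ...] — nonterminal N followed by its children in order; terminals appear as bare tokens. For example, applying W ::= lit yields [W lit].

[X [Y [Z [W b] - [Z [W lit]]] % [Y [Z [W b]] % [Y [Z [W lit]]]]]]

X
Y
Z % Y
W - Z % Y
b - Z % Y
b - W % Y
b - lit % Y
b - lit % Z % Y
b - lit % W % Y
b - lit % b % Y
b - lit % b % Z
b - lit % b % W
b - lit % b % lit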